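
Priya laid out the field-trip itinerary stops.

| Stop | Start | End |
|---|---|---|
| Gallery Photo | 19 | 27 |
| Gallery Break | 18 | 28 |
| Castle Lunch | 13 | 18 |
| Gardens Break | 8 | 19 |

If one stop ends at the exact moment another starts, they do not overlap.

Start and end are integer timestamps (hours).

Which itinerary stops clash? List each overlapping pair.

Check each pair: they overlap iff neither finishes before the other starts.
Sorted by start: Gardens Break, Castle Lunch, Gallery Break, Gallery Photo.
Castle Lunch starts before Gardens Break ends → Gardens Break and Castle Lunch overlap.
Gallery Break starts before Gardens Break ends → Gardens Break and Gallery Break overlap.
Gallery Photo starts exactly when Gardens Break ends (back-to-back, no overlap).
Gallery Break starts exactly when Castle Lunch ends (back-to-back, no overlap), so nothing later overlaps Castle Lunch either.
Gallery Photo starts before Gallery Break ends → Gallery Break and Gallery Photo overlap.

Castle Lunch & Gardens Break, Gallery Break & Gallery Photo, Gallery Break & Gardens Break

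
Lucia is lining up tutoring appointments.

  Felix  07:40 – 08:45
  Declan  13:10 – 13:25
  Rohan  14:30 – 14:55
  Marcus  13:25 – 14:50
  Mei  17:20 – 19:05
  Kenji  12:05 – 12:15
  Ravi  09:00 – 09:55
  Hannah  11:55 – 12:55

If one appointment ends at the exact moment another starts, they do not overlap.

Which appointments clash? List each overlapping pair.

Sorted by start: Felix, Ravi, Hannah, Kenji, Declan, Marcus, Rohan, Mei.
Ravi starts after Felix ends, so Felix has no further overlaps.
Hannah starts after Ravi ends, so Ravi has no further overlaps.
Kenji starts before Hannah ends → Hannah and Kenji overlap.
Declan starts after Hannah ends, so Hannah has no further overlaps.
Declan starts after Kenji ends, so Kenji has no further overlaps.
Marcus starts exactly when Declan ends (back-to-back, no overlap), so Declan has no further overlaps.
Rohan starts before Marcus ends → Marcus and Rohan overlap.
Mei starts after Marcus ends.
Mei starts after Rohan ends.

Hannah & Kenji, Marcus & Rohan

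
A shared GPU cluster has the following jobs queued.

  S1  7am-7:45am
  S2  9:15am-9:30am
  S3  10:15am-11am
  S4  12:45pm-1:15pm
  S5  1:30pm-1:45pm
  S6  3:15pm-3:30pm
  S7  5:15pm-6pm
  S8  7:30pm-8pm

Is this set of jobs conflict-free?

Two intervals overlap when each starts before the other ends.
Sorted by start: S1, S2, S3, S4, S5, S6, S7, S8.
S2 starts after S1 ends, so nothing later overlaps S1 either.
S3 starts after S2 ends, so nothing later overlaps S2 either.
S4 starts after S3 ends, so nothing later overlaps S3 either.
S5 starts after S4 ends, so nothing later overlaps S4 either.
S6 starts after S5 ends, so nothing later overlaps S5 either.
S7 starts after S6 ends, so nothing later overlaps S6 either.
S8 starts after S7 ends.
Every pair is clear; the schedule has no overlaps.

Yes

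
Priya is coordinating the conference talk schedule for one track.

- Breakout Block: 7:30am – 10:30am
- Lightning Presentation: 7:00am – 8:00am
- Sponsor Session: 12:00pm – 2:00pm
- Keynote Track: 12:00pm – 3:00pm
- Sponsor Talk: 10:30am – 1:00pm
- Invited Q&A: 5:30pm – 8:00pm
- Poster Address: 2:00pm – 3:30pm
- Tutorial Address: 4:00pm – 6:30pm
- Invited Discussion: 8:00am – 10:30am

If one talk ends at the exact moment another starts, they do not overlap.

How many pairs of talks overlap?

Two intervals overlap when each starts before the other ends.
Sorted by start: Lightning Presentation, Breakout Block, Invited Discussion, Sponsor Talk, Sponsor Session, Keynote Track, Poster Address, Tutorial Address, Invited Q&A.
Breakout Block starts before Lightning Presentation ends → Lightning Presentation and Breakout Block overlap.
Invited Discussion starts exactly when Lightning Presentation ends (back-to-back, no overlap), so nothing later overlaps Lightning Presentation either.
Invited Discussion starts before Breakout Block ends → Breakout Block and Invited Discussion overlap.
Sponsor Talk starts exactly when Breakout Block ends (back-to-back, no overlap), so nothing later overlaps Breakout Block either.
Sponsor Talk starts exactly when Invited Discussion ends (back-to-back, no overlap), so nothing later overlaps Invited Discussion either.
Sponsor Session starts before Sponsor Talk ends → Sponsor Talk and Sponsor Session overlap.
Keynote Track starts before Sponsor Talk ends → Sponsor Talk and Keynote Track overlap.
Poster Address starts after Sponsor Talk ends, so nothing later overlaps Sponsor Talk either.
Keynote Track starts before Sponsor Session ends → Sponsor Session and Keynote Track overlap.
Poster Address starts exactly when Sponsor Session ends (back-to-back, no overlap), so nothing later overlaps Sponsor Session either.
Poster Address starts before Keynote Track ends → Keynote Track and Poster Address overlap.
Tutorial Address starts after Keynote Track ends, so nothing later overlaps Keynote Track either.
Tutorial Address starts after Poster Address ends, so nothing later overlaps Poster Address either.
Invited Q&A starts before Tutorial Address ends → Tutorial Address and Invited Q&A overlap.
Overlapping pairs: Breakout Block & Invited Discussion, Breakout Block & Lightning Presentation, Invited Q&A & Tutorial Address, Keynote Track & Poster Address, Keynote Track & Sponsor Session, Keynote Track & Sponsor Talk, Sponsor Session & Sponsor Talk — 7 in total.

7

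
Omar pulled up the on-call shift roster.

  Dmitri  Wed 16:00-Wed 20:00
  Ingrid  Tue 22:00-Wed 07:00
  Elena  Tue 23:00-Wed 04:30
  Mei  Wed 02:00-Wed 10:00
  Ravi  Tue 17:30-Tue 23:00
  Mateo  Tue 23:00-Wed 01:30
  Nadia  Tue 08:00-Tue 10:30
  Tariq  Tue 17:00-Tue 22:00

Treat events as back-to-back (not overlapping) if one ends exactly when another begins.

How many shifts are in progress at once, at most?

3

Walk through starts and ends in time order (an end at T is processed before a start at T):
Tue 08:00 start Nadia → 1
Tue 10:30 end Nadia → 0
Tue 17:00 start Tariq → 1
Tue 17:30 start Ravi → 2
Tue 22:00 end Tariq → 1
Tue 22:00 start Ingrid → 2
Tue 23:00 end Ravi → 1
Tue 23:00 start Elena → 2
Tue 23:00 start Mateo → 3
Wed 01:30 end Mateo → 2
Wed 02:00 start Mei → 3
Wed 04:30 end Elena → 2
Wed 07:00 end Ingrid → 1
Wed 10:00 end Mei → 0
Wed 16:00 start Dmitri → 1
Wed 20:00 end Dmitri → 0
Peak is 3, at Tue 23:00 (Elena, Ingrid, Mateo).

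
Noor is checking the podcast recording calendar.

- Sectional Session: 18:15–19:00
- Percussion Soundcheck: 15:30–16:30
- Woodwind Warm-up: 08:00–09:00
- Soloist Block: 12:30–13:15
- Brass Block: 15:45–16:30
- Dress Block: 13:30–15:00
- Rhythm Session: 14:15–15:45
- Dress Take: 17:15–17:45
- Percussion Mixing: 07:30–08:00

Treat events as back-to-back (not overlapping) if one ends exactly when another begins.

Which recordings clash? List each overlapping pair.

Brass Block & Percussion Soundcheck, Dress Block & Rhythm Session, Percussion Soundcheck & Rhythm Session

Two intervals overlap when each starts before the other ends.
Sorted by start: Percussion Mixing, Woodwind Warm-up, Soloist Block, Dress Block, Rhythm Session, Percussion Soundcheck, Brass Block, Dress Take, Sectional Session.
Woodwind Warm-up starts exactly when Percussion Mixing ends (back-to-back, no overlap); Percussion Mixing is clear from here.
Soloist Block starts after Woodwind Warm-up ends; Woodwind Warm-up is clear from here.
Dress Block starts after Soloist Block ends; Soloist Block is clear from here.
Rhythm Session starts before Dress Block ends → Dress Block and Rhythm Session overlap.
Percussion Soundcheck starts after Dress Block ends; Dress Block is clear from here.
Percussion Soundcheck starts before Rhythm Session ends → Rhythm Session and Percussion Soundcheck overlap.
Brass Block starts exactly when Rhythm Session ends (back-to-back, no overlap); Rhythm Session is clear from here.
Brass Block starts before Percussion Soundcheck ends → Percussion Soundcheck and Brass Block overlap.
Dress Take starts after Percussion Soundcheck ends; Percussion Soundcheck is clear from here.
Dress Take starts after Brass Block ends; Brass Block is clear from here.
Sectional Session starts after Dress Take ends.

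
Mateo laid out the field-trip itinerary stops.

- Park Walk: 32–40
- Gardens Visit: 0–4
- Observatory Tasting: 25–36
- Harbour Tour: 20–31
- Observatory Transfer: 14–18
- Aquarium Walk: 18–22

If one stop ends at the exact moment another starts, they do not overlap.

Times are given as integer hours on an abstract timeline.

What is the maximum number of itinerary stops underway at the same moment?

Sweep the timeline, counting +1 at each start and −1 at each end (ends before starts at a tie):
0 start Gardens Visit → 1
4 end Gardens Visit → 0
14 start Observatory Transfer → 1
18 end Observatory Transfer → 0
18 start Aquarium Walk → 1
20 start Harbour Tour → 2
22 end Aquarium Walk → 1
25 start Observatory Tasting → 2
31 end Harbour Tour → 1
32 start Park Walk → 2
36 end Observatory Tasting → 1
40 end Park Walk → 0
Peak is 2, at 20 (Aquarium Walk, Harbour Tour).

2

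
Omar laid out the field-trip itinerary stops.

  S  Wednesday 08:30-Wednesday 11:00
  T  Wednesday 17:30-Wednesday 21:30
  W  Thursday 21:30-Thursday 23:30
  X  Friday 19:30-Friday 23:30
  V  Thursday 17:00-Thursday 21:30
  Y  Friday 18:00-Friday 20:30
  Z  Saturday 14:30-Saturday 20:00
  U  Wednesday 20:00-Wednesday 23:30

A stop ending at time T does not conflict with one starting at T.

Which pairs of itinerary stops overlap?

Sorted by start: S, T, U, V, W, Y, X, Z.
T starts after S ends — done with S.
U starts before T ends → T and U overlap.
V starts after T ends — done with T.
V starts after U ends — done with U.
W starts exactly when V ends (back-to-back, no overlap) — done with V.
Y starts after W ends — done with W.
X starts before Y ends → Y and X overlap.
Z starts after Y ends.
Z starts after X ends.

T & U, X & Y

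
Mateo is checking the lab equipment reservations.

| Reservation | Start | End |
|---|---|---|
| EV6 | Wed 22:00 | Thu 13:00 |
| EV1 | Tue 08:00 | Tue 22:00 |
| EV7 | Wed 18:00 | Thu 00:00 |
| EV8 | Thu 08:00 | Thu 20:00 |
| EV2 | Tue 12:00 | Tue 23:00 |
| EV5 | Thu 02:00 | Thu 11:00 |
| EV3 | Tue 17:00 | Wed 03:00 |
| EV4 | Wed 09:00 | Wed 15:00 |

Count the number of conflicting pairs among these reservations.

Two intervals overlap when each starts before the other ends.
Sorted by start: EV1, EV2, EV3, EV4, EV7, EV6, EV5, EV8.
EV2 starts before EV1 ends → EV1 and EV2 overlap.
EV3 starts before EV1 ends → EV1 and EV3 overlap.
EV4 starts after EV1 ends; EV1 is clear from here.
EV3 starts before EV2 ends → EV2 and EV3 overlap.
EV4 starts after EV2 ends; EV2 is clear from here.
EV4 starts after EV3 ends; EV3 is clear from here.
EV7 starts after EV4 ends; EV4 is clear from here.
EV6 starts before EV7 ends → EV7 and EV6 overlap.
EV5 starts after EV7 ends; EV7 is clear from here.
EV5 starts before EV6 ends → EV6 and EV5 overlap.
EV8 starts before EV6 ends → EV6 and EV8 overlap.
EV8 starts before EV5 ends → EV5 and EV8 overlap.
Overlapping pairs: EV1 & EV2, EV1 & EV3, EV2 & EV3, EV5 & EV6, EV5 & EV8, EV6 & EV7, EV6 & EV8 — 7 in total.

7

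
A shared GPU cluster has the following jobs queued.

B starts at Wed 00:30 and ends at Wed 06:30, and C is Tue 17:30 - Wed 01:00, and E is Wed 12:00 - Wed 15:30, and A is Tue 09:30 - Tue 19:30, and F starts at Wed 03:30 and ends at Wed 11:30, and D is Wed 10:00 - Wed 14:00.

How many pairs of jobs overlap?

Sorted by start: A, C, B, F, D, E.
C starts before A ends → A and C overlap.
B starts after A ends; A is clear from here.
B starts before C ends → C and B overlap.
F starts after C ends; C is clear from here.
F starts before B ends → B and F overlap.
D starts after B ends; B is clear from here.
D starts before F ends → F and D overlap.
E starts after F ends.
E starts before D ends → D and E overlap.
Overlapping pairs: A & C, B & C, B & F, D & E, D & F — 5 in total.

5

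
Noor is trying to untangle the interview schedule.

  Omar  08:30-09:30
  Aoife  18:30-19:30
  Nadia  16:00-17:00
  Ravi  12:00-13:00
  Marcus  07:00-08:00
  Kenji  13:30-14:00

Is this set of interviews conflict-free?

Sorted by start: Marcus, Omar, Ravi, Kenji, Nadia, Aoife.
Omar starts after Marcus ends; Marcus is clear from here.
Ravi starts after Omar ends; Omar is clear from here.
Kenji starts after Ravi ends; Ravi is clear from here.
Nadia starts after Kenji ends; Kenji is clear from here.
Aoife starts after Nadia ends.
Every pair is clear; the schedule has no overlaps.

Yes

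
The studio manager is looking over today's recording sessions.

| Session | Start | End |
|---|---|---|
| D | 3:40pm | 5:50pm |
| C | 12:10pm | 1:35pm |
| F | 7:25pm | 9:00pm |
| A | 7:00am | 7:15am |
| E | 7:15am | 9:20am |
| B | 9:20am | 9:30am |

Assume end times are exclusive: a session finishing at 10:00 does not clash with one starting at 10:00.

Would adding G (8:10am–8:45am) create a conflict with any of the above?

A: ends 7:15am at or before G starts 8:10am → clear.
E: starts 7:15am before G ends 8:45am, and ends 9:20am after G starts 8:10am → overlap.
B: starts 9:20am at or after G ends 8:45am → clear.
C: starts 12:10pm at or after G ends 8:45am → clear.
D: starts 3:40pm at or after G ends 8:45am → clear.
F: starts 7:25pm at or after G ends 8:45am → clear.
G overlaps E.

Yes — it overlaps E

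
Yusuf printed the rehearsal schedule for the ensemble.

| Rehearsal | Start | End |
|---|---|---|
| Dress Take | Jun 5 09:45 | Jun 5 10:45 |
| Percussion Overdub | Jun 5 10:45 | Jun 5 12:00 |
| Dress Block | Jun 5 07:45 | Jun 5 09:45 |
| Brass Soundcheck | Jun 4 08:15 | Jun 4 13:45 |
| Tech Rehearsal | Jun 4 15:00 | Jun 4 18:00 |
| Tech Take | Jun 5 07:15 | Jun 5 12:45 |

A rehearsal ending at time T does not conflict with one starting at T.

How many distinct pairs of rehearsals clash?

Check each pair: they overlap iff neither finishes before the other starts.
Sorted by start: Brass Soundcheck, Tech Rehearsal, Tech Take, Dress Block, Dress Take, Percussion Overdub.
Tech Rehearsal starts after Brass Soundcheck ends; Brass Soundcheck is clear from here.
Tech Take starts after Tech Rehearsal ends; Tech Rehearsal is clear from here.
Dress Block starts before Tech Take ends → Tech Take and Dress Block overlap.
Dress Take starts before Tech Take ends → Tech Take and Dress Take overlap.
Percussion Overdub starts before Tech Take ends → Tech Take and Percussion Overdub overlap.
Dress Take starts exactly when Dress Block ends (back-to-back, no overlap); Dress Block is clear from here.
Percussion Overdub starts exactly when Dress Take ends (back-to-back, no overlap).
Overlapping pairs: Dress Block & Tech Take, Dress Take & Tech Take, Percussion Overdub & Tech Take — 3 in total.

3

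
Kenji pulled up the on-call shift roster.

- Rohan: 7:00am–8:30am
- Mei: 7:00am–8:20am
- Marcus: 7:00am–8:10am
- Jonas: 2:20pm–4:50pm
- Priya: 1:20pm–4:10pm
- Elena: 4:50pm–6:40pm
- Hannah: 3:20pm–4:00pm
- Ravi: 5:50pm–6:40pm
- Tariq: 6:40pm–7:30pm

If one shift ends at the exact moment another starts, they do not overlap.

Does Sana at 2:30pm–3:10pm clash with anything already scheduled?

Rohan: ends 8:30am at or before Sana starts 2:30pm → clear.
Mei: ends 8:20am at or before Sana starts 2:30pm → clear.
Marcus: ends 8:10am at or before Sana starts 2:30pm → clear.
Priya: starts 1:20pm before Sana ends 3:10pm, and ends 4:10pm after Sana starts 2:30pm → overlap.
Jonas: starts 2:20pm before Sana ends 3:10pm, and ends 4:50pm after Sana starts 2:30pm → overlap.
Hannah: starts 3:20pm at or after Sana ends 3:10pm → clear.
Elena: starts 4:50pm at or after Sana ends 3:10pm → clear.
Ravi: starts 5:50pm at or after Sana ends 3:10pm → clear.
Tariq: starts 6:40pm at or after Sana ends 3:10pm → clear.
Sana overlaps Jonas, Priya.

Yes — it overlaps Jonas, Priya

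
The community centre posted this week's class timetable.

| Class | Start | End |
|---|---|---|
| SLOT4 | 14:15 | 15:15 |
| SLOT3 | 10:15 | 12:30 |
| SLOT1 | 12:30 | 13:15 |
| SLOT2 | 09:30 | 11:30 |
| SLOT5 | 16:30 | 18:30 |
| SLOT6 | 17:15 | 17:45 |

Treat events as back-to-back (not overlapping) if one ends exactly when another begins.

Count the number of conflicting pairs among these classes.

Sorted by start: SLOT2, SLOT3, SLOT1, SLOT4, SLOT5, SLOT6.
SLOT3 starts before SLOT2 ends → SLOT2 and SLOT3 overlap.
SLOT1 starts after SLOT2 ends; SLOT2 is clear from here.
SLOT1 starts exactly when SLOT3 ends (back-to-back, no overlap); SLOT3 is clear from here.
SLOT4 starts after SLOT1 ends; SLOT1 is clear from here.
SLOT5 starts after SLOT4 ends; SLOT4 is clear from here.
SLOT6 starts before SLOT5 ends → SLOT5 and SLOT6 overlap.
Overlapping pairs: SLOT2 & SLOT3, SLOT5 & SLOT6 — 2 in total.

2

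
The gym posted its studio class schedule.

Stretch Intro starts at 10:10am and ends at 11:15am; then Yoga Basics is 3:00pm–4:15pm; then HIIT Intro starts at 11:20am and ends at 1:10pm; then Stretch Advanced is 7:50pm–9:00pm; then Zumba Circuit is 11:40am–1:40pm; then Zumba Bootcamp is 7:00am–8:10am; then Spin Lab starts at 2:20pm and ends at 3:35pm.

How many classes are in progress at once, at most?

2

Sort all start/end points and keep a running count:
7:00am start Zumba Bootcamp → 1
8:10am end Zumba Bootcamp → 0
10:10am start Stretch Intro → 1
11:15am end Stretch Intro → 0
11:20am start HIIT Intro → 1
11:40am start Zumba Circuit → 2
1:10pm end HIIT Intro → 1
1:40pm end Zumba Circuit → 0
2:20pm start Spin Lab → 1
3:00pm start Yoga Basics → 2
3:35pm end Spin Lab → 1
4:15pm end Yoga Basics → 0
7:50pm start Stretch Advanced → 1
9:00pm end Stretch Advanced → 0
Peak is 2, at 11:40am (HIIT Intro, Zumba Circuit).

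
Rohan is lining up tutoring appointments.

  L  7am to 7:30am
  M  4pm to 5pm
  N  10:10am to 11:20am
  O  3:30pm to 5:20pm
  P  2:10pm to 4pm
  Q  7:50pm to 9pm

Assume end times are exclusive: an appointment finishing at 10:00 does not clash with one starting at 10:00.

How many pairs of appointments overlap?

Sorted by start: L, N, P, O, M, Q.
N starts after L ends, so nothing later overlaps L either.
P starts after N ends, so nothing later overlaps N either.
O starts before P ends → P and O overlap.
M starts exactly when P ends (back-to-back, no overlap), so nothing later overlaps P either.
M starts before O ends → O and M overlap.
Q starts after O ends.
Q starts after M ends.
Overlapping pairs: M & O, O & P — 2 in total.

2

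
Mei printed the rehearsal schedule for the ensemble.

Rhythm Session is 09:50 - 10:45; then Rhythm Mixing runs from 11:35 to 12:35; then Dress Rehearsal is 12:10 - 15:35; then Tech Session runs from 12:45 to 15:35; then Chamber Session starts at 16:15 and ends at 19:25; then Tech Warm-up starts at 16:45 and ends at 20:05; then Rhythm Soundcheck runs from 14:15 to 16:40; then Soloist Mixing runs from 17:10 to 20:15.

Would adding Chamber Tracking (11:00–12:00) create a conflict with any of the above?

Rhythm Session: ends 10:45 at or before Chamber Tracking starts 11:00 → clear.
Rhythm Mixing: starts 11:35 before Chamber Tracking ends 12:00, and ends 12:35 after Chamber Tracking starts 11:00 → overlap.
Dress Rehearsal: starts 12:10 at or after Chamber Tracking ends 12:00 → clear.
Tech Session: starts 12:45 at or after Chamber Tracking ends 12:00 → clear.
Rhythm Soundcheck: starts 14:15 at or after Chamber Tracking ends 12:00 → clear.
Chamber Session: starts 16:15 at or after Chamber Tracking ends 12:00 → clear.
Tech Warm-up: starts 16:45 at or after Chamber Tracking ends 12:00 → clear.
Soloist Mixing: starts 17:10 at or after Chamber Tracking ends 12:00 → clear.
Chamber Tracking overlaps Rhythm Mixing.

Yes — it overlaps Rhythm Mixing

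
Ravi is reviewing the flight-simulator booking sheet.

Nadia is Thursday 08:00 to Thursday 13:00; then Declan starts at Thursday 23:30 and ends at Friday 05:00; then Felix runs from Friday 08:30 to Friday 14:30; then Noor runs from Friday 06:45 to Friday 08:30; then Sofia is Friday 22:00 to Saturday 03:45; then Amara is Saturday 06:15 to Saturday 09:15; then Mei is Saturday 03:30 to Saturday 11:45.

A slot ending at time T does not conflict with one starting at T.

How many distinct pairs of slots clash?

Check each pair: they overlap iff neither finishes before the other starts.
Sorted by start: Nadia, Declan, Noor, Felix, Sofia, Mei, Amara.
Declan starts after Nadia ends, so Nadia has no further overlaps.
Noor starts after Declan ends, so Declan has no further overlaps.
Felix starts exactly when Noor ends (back-to-back, no overlap), so Noor has no further overlaps.
Sofia starts after Felix ends, so Felix has no further overlaps.
Mei starts before Sofia ends → Sofia and Mei overlap.
Amara starts after Sofia ends.
Amara starts before Mei ends → Mei and Amara overlap.
Overlapping pairs: Amara & Mei, Mei & Sofia — 2 in total.

2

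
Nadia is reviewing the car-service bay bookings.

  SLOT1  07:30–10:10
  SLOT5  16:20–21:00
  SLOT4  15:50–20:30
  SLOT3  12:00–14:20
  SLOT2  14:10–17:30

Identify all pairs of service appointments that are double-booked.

SLOT2 & SLOT3, SLOT2 & SLOT4, SLOT2 & SLOT5, SLOT4 & SLOT5

Two intervals overlap when each starts before the other ends.
Sorted by start: SLOT1, SLOT3, SLOT2, SLOT4, SLOT5.
SLOT3 starts after SLOT1 ends, so SLOT1 has no further overlaps.
SLOT2 starts before SLOT3 ends → SLOT3 and SLOT2 overlap.
SLOT4 starts after SLOT3 ends, so SLOT3 has no further overlaps.
SLOT4 starts before SLOT2 ends → SLOT2 and SLOT4 overlap.
SLOT5 starts before SLOT2 ends → SLOT2 and SLOT5 overlap.
SLOT5 starts before SLOT4 ends → SLOT4 and SLOT5 overlap.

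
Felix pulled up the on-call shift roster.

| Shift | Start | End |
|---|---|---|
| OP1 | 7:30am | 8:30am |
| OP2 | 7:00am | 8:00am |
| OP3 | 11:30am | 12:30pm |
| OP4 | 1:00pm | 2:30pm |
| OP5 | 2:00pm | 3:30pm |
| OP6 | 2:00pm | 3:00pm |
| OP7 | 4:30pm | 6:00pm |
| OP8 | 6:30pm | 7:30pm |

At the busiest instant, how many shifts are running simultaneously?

Sweep the timeline, counting +1 at each start and −1 at each end (ends before starts at a tie):
7:00am start OP2 → 1
7:30am start OP1 → 2
8:00am end OP2 → 1
8:30am end OP1 → 0
11:30am start OP3 → 1
12:30pm end OP3 → 0
1:00pm start OP4 → 1
2:00pm start OP5 → 2
2:00pm start OP6 → 3
2:30pm end OP4 → 2
3:00pm end OP6 → 1
3:30pm end OP5 → 0
4:30pm start OP7 → 1
6:00pm end OP7 → 0
6:30pm start OP8 → 1
7:30pm end OP8 → 0
Peak is 3, at 2:00pm (OP4, OP5, OP6).

3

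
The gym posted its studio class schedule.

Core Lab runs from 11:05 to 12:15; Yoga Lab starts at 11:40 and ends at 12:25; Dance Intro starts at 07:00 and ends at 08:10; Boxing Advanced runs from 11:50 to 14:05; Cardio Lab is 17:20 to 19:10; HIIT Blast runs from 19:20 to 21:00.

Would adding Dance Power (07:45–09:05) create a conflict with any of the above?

Dance Intro: starts 07:00 before Dance Power ends 09:05, and ends 08:10 after Dance Power starts 07:45 → overlap.
Core Lab: starts 11:05 at or after Dance Power ends 09:05 → clear.
Yoga Lab: starts 11:40 at or after Dance Power ends 09:05 → clear.
Boxing Advanced: starts 11:50 at or after Dance Power ends 09:05 → clear.
Cardio Lab: starts 17:20 at or after Dance Power ends 09:05 → clear.
HIIT Blast: starts 19:20 at or after Dance Power ends 09:05 → clear.
Dance Power overlaps Dance Intro.

Yes — it overlaps Dance Intro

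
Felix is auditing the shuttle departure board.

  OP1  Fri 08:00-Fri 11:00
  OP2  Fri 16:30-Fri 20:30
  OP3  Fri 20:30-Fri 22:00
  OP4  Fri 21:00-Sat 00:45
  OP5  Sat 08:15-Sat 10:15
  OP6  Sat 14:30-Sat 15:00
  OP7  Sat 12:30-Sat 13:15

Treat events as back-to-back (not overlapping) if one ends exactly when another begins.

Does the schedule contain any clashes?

Check each pair: they overlap iff neither finishes before the other starts.
Sorted by start: OP1, OP2, OP3, OP4, OP5, OP7, OP6.
OP2 starts after OP1 ends; OP1 is clear from here.
OP3 starts exactly when OP2 ends (back-to-back, no overlap); OP2 is clear from here.
OP4 starts before OP3 ends → OP3 and OP4 overlap.
That's a conflict, so the schedule is not conflict-free.

Yes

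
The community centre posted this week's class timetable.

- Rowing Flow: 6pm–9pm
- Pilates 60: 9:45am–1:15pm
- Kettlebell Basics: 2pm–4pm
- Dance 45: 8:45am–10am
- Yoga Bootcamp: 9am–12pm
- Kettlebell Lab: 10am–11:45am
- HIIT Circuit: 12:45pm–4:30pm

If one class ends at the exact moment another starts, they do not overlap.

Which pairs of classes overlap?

Dance 45 & Pilates 60, Dance 45 & Yoga Bootcamp, HIIT Circuit & Kettlebell Basics, HIIT Circuit & Pilates 60, Kettlebell Lab & Pilates 60, Kettlebell Lab & Yoga Bootcamp, Pilates 60 & Yoga Bootcamp

Sorted by start: Dance 45, Yoga Bootcamp, Pilates 60, Kettlebell Lab, HIIT Circuit, Kettlebell Basics, Rowing Flow.
Yoga Bootcamp starts before Dance 45 ends → Dance 45 and Yoga Bootcamp overlap.
Pilates 60 starts before Dance 45 ends → Dance 45 and Pilates 60 overlap.
Kettlebell Lab starts exactly when Dance 45 ends (back-to-back, no overlap) — done with Dance 45.
Pilates 60 starts before Yoga Bootcamp ends → Yoga Bootcamp and Pilates 60 overlap.
Kettlebell Lab starts before Yoga Bootcamp ends → Yoga Bootcamp and Kettlebell Lab overlap.
HIIT Circuit starts after Yoga Bootcamp ends — done with Yoga Bootcamp.
Kettlebell Lab starts before Pilates 60 ends → Pilates 60 and Kettlebell Lab overlap.
HIIT Circuit starts before Pilates 60 ends → Pilates 60 and HIIT Circuit overlap.
Kettlebell Basics starts after Pilates 60 ends — done with Pilates 60.
HIIT Circuit starts after Kettlebell Lab ends — done with Kettlebell Lab.
Kettlebell Basics starts before HIIT Circuit ends → HIIT Circuit and Kettlebell Basics overlap.
Rowing Flow starts after HIIT Circuit ends.
Rowing Flow starts after Kettlebell Basics ends.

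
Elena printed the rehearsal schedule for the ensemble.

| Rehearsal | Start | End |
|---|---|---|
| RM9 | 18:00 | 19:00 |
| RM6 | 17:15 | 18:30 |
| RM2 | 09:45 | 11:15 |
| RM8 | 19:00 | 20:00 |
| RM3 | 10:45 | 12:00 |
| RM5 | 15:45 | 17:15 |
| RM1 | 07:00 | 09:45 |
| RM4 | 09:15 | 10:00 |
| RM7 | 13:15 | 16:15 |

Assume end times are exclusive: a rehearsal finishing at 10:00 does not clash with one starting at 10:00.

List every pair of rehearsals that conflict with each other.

RM1 & RM4, RM2 & RM3, RM2 & RM4, RM5 & RM7, RM6 & RM9

Sorted by start: RM1, RM4, RM2, RM3, RM7, RM5, RM6, RM9, RM8.
RM4 starts before RM1 ends → RM1 and RM4 overlap.
RM2 starts exactly when RM1 ends (back-to-back, no overlap), so RM1 has no further overlaps.
RM2 starts before RM4 ends → RM4 and RM2 overlap.
RM3 starts after RM4 ends, so RM4 has no further overlaps.
RM3 starts before RM2 ends → RM2 and RM3 overlap.
RM7 starts after RM2 ends, so RM2 has no further overlaps.
RM7 starts after RM3 ends, so RM3 has no further overlaps.
RM5 starts before RM7 ends → RM7 and RM5 overlap.
RM6 starts after RM7 ends, so RM7 has no further overlaps.
RM6 starts exactly when RM5 ends (back-to-back, no overlap), so RM5 has no further overlaps.
RM9 starts before RM6 ends → RM6 and RM9 overlap.
RM8 starts after RM6 ends.
RM8 starts exactly when RM9 ends (back-to-back, no overlap).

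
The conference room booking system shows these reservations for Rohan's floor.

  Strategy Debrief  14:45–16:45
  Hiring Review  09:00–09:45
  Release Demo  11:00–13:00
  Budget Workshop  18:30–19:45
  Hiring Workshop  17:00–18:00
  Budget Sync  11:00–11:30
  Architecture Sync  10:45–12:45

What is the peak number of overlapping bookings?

Walk through starts and ends in time order (an end at T is processed before a start at T):
09:00 start Hiring Review → 1
09:45 end Hiring Review → 0
10:45 start Architecture Sync → 1
11:00 start Budget Sync → 2
11:00 start Release Demo → 3
11:30 end Budget Sync → 2
12:45 end Architecture Sync → 1
13:00 end Release Demo → 0
14:45 start Strategy Debrief → 1
16:45 end Strategy Debrief → 0
17:00 start Hiring Workshop → 1
18:00 end Hiring Workshop → 0
18:30 start Budget Workshop → 1
19:45 end Budget Workshop → 0
Peak is 3, at 11:00 (Architecture Sync, Budget Sync, Release Demo).

3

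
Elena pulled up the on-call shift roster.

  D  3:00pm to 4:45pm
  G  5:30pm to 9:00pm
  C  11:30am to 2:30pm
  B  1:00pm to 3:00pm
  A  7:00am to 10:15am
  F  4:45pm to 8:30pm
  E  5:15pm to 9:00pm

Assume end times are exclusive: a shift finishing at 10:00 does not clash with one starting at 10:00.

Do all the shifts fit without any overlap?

No

Sorted by start: A, C, B, D, F, E, G.
C starts after A ends, so nothing later overlaps A either.
B starts before C ends → C and B overlap.
That's a conflict, so the schedule is not conflict-free.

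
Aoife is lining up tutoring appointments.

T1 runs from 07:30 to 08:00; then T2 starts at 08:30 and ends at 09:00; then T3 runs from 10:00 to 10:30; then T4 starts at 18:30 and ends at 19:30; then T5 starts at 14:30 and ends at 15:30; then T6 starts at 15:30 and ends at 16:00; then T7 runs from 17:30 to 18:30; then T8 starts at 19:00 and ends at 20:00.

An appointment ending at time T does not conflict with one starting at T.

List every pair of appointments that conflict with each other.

Sorted by start: T1, T2, T3, T5, T6, T7, T4, T8.
T2 starts after T1 ends — done with T1.
T3 starts after T2 ends — done with T2.
T5 starts after T3 ends — done with T3.
T6 starts exactly when T5 ends (back-to-back, no overlap) — done with T5.
T7 starts after T6 ends — done with T6.
T4 starts exactly when T7 ends (back-to-back, no overlap) — done with T7.
T8 starts before T4 ends → T4 and T8 overlap.

T4 & T8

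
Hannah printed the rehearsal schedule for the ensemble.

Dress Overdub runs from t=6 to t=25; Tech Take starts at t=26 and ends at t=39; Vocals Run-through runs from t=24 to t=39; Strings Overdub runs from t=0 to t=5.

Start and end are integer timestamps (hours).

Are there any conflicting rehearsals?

Yes

Two intervals overlap when each starts before the other ends.
Sorted by start: Strings Overdub, Dress Overdub, Vocals Run-through, Tech Take.
Dress Overdub starts after Strings Overdub ends; Strings Overdub is clear from here.
Vocals Run-through starts before Dress Overdub ends → Dress Overdub and Vocals Run-through overlap.
That's a conflict, so the schedule is not conflict-free.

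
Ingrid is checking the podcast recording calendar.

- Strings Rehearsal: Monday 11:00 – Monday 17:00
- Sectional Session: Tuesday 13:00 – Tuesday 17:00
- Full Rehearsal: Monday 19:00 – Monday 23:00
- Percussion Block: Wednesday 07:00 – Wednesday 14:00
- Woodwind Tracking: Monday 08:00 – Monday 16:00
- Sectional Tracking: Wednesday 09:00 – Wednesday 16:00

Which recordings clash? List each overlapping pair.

Sorted by start: Woodwind Tracking, Strings Rehearsal, Full Rehearsal, Sectional Session, Percussion Block, Sectional Tracking.
Strings Rehearsal starts before Woodwind Tracking ends → Woodwind Tracking and Strings Rehearsal overlap.
Full Rehearsal starts after Woodwind Tracking ends, so nothing later overlaps Woodwind Tracking either.
Full Rehearsal starts after Strings Rehearsal ends, so nothing later overlaps Strings Rehearsal either.
Sectional Session starts after Full Rehearsal ends, so nothing later overlaps Full Rehearsal either.
Percussion Block starts after Sectional Session ends, so nothing later overlaps Sectional Session either.
Sectional Tracking starts before Percussion Block ends → Percussion Block and Sectional Tracking overlap.

Percussion Block & Sectional Tracking, Strings Rehearsal & Woodwind Tracking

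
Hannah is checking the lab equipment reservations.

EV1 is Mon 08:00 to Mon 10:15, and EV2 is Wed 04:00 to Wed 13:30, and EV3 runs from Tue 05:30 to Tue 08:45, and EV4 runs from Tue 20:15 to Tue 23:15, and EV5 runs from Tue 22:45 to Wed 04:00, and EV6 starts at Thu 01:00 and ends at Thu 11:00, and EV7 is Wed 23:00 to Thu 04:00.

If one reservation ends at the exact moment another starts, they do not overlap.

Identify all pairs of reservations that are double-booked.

Sorted by start: EV1, EV3, EV4, EV5, EV2, EV7, EV6.
EV3 starts after EV1 ends, so nothing later overlaps EV1 either.
EV4 starts after EV3 ends, so nothing later overlaps EV3 either.
EV5 starts before EV4 ends → EV4 and EV5 overlap.
EV2 starts after EV4 ends, so nothing later overlaps EV4 either.
EV2 starts exactly when EV5 ends (back-to-back, no overlap), so nothing later overlaps EV5 either.
EV7 starts after EV2 ends, so nothing later overlaps EV2 either.
EV6 starts before EV7 ends → EV7 and EV6 overlap.

EV4 & EV5, EV6 & EV7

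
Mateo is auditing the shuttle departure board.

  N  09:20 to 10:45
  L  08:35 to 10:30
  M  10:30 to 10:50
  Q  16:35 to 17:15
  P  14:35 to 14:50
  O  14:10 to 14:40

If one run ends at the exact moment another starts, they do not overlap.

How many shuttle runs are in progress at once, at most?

Walk through starts and ends in time order (an end at T is processed before a start at T):
08:35 start L → 1
09:20 start N → 2
10:30 end L → 1
10:30 start M → 2
10:45 end N → 1
10:50 end M → 0
14:10 start O → 1
14:35 start P → 2
14:40 end O → 1
14:50 end P → 0
16:35 start Q → 1
17:15 end Q → 0
Peak is 2, at 09:20 (L, N).

2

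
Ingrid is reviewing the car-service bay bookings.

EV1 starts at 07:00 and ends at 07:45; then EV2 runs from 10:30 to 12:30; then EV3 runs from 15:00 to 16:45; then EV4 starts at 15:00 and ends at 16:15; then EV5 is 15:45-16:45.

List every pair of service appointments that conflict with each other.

Check each pair: they overlap iff neither finishes before the other starts.
Sorted by start: EV1, EV2, EV3, EV4, EV5.
EV2 starts after EV1 ends; EV1 is clear from here.
EV3 starts after EV2 ends; EV2 is clear from here.
EV4 starts before EV3 ends → EV3 and EV4 overlap.
EV5 starts before EV3 ends → EV3 and EV5 overlap.
EV5 starts before EV4 ends → EV4 and EV5 overlap.

EV3 & EV4, EV3 & EV5, EV4 & EV5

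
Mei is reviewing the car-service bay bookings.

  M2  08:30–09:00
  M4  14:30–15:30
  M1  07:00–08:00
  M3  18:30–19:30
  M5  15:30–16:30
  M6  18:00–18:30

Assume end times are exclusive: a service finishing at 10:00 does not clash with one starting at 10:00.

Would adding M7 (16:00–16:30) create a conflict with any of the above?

M1: ends 08:00 at or before M7 starts 16:00 → clear.
M2: ends 09:00 at or before M7 starts 16:00 → clear.
M4: ends 15:30 at or before M7 starts 16:00 → clear.
M5: starts 15:30 before M7 ends 16:30, and ends 16:30 after M7 starts 16:00 → overlap.
M6: starts 18:00 at or after M7 ends 16:30 → clear.
M3: starts 18:30 at or after M7 ends 16:30 → clear.
M7 overlaps M5.

Yes — it overlaps M5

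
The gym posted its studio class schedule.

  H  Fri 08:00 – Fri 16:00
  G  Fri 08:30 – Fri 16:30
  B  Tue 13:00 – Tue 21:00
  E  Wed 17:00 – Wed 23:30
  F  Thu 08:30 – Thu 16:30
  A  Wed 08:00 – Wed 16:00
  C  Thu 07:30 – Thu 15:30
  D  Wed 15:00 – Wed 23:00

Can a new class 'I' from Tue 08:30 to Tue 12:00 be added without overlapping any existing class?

B: starts Tue 13:00 at or after I ends Tue 12:00 → clear.
A: starts Wed 08:00 at or after I ends Tue 12:00 → clear.
D: starts Wed 15:00 at or after I ends Tue 12:00 → clear.
E: starts Wed 17:00 at or after I ends Tue 12:00 → clear.
C: starts Thu 07:30 at or after I ends Tue 12:00 → clear.
F: starts Thu 08:30 at or after I ends Tue 12:00 → clear.
H: starts Fri 08:00 at or after I ends Tue 12:00 → clear.
G: starts Fri 08:30 at or after I ends Tue 12:00 → clear.

Yes — the slot is free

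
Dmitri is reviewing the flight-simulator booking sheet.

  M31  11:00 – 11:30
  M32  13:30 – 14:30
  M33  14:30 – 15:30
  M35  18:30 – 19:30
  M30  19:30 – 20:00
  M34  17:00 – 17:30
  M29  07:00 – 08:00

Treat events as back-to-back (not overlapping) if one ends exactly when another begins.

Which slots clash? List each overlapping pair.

Sorted by start: M29, M31, M32, M33, M34, M35, M30.
M31 starts after M29 ends; M29 is clear from here.
M32 starts after M31 ends; M31 is clear from here.
M33 starts exactly when M32 ends (back-to-back, no overlap); M32 is clear from here.
M34 starts after M33 ends; M33 is clear from here.
M35 starts after M34 ends; M34 is clear from here.
M30 starts exactly when M35 ends (back-to-back, no overlap).

none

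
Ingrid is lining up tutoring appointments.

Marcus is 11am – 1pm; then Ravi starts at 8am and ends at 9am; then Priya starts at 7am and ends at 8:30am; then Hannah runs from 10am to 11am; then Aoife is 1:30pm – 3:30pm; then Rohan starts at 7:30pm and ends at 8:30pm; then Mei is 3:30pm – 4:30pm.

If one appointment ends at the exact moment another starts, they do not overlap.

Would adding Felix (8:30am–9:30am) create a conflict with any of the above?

Yes — it overlaps Ravi

Priya: ends 8:30am at or before Felix starts 8:30am → clear.
Ravi: starts 8am before Felix ends 9:30am, and ends 9am after Felix starts 8:30am → overlap.
Hannah: starts 10am at or after Felix ends 9:30am → clear.
Marcus: starts 11am at or after Felix ends 9:30am → clear.
Aoife: starts 1:30pm at or after Felix ends 9:30am → clear.
Mei: starts 3:30pm at or after Felix ends 9:30am → clear.
Rohan: starts 7:30pm at or after Felix ends 9:30am → clear.
Felix overlaps Ravi.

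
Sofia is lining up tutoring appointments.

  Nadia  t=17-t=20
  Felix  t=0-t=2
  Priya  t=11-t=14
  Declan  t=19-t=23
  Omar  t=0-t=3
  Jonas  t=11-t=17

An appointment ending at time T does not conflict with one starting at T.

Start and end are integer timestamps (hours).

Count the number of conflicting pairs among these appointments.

3

Sorted by start: Omar, Felix, Jonas, Priya, Nadia, Declan.
Felix starts before Omar ends → Omar and Felix overlap.
Jonas starts after Omar ends; Omar is clear from here.
Jonas starts after Felix ends; Felix is clear from here.
Priya starts before Jonas ends → Jonas and Priya overlap.
Nadia starts exactly when Jonas ends (back-to-back, no overlap); Jonas is clear from here.
Nadia starts after Priya ends; Priya is clear from here.
Declan starts before Nadia ends → Nadia and Declan overlap.
Overlapping pairs: Declan & Nadia, Felix & Omar, Jonas & Priya — 3 in total.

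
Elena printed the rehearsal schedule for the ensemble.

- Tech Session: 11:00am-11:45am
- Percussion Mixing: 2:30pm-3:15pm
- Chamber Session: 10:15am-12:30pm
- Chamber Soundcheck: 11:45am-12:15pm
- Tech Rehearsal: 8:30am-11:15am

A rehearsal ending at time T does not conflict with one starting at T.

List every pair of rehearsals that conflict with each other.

Sorted by start: Tech Rehearsal, Chamber Session, Tech Session, Chamber Soundcheck, Percussion Mixing.
Chamber Session starts before Tech Rehearsal ends → Tech Rehearsal and Chamber Session overlap.
Tech Session starts before Tech Rehearsal ends → Tech Rehearsal and Tech Session overlap.
Chamber Soundcheck starts after Tech Rehearsal ends, so Tech Rehearsal has no further overlaps.
Tech Session starts before Chamber Session ends → Chamber Session and Tech Session overlap.
Chamber Soundcheck starts before Chamber Session ends → Chamber Session and Chamber Soundcheck overlap.
Percussion Mixing starts after Chamber Session ends.
Chamber Soundcheck starts exactly when Tech Session ends (back-to-back, no overlap), so Tech Session has no further overlaps.
Percussion Mixing starts after Chamber Soundcheck ends.

Chamber Session & Chamber Soundcheck, Chamber Session & Tech Rehearsal, Chamber Session & Tech Session, Tech Rehearsal & Tech Session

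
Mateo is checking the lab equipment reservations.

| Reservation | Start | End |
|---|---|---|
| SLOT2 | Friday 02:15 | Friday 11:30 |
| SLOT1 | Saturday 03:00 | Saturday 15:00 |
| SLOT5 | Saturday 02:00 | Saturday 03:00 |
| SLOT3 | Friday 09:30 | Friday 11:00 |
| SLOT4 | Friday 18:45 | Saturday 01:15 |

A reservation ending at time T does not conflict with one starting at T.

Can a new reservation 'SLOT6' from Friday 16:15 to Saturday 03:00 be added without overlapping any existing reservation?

No — it overlaps SLOT4, SLOT5

SLOT2: ends Friday 11:30 at or before SLOT6 starts Friday 16:15 → clear.
SLOT3: ends Friday 11:00 at or before SLOT6 starts Friday 16:15 → clear.
SLOT4: starts Friday 18:45 before SLOT6 ends Saturday 03:00, and ends Saturday 01:15 after SLOT6 starts Friday 16:15 → overlap.
SLOT5: starts Saturday 02:00 before SLOT6 ends Saturday 03:00, and ends Saturday 03:00 after SLOT6 starts Friday 16:15 → overlap.
SLOT1: starts Saturday 03:00 at or after SLOT6 ends Saturday 03:00 → clear.
SLOT6 overlaps SLOT4, SLOT5.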